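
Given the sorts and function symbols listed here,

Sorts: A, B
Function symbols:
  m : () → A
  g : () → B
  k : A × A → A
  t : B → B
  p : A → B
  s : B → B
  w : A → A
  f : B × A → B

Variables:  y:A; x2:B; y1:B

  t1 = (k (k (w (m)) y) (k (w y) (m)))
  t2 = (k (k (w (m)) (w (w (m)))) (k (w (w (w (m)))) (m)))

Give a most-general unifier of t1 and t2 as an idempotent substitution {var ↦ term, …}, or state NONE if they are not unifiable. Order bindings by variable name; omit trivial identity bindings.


{y ↦ (w (w (m)))}


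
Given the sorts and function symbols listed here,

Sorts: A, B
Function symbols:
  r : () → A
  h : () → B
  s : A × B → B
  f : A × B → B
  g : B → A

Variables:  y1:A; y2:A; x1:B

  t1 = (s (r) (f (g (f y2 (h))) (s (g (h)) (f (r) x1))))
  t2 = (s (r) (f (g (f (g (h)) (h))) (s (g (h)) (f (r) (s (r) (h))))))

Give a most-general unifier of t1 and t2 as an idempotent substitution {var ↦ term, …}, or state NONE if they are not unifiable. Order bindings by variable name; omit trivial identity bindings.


{x1 ↦ (s (r) (h)), y2 ↦ (g (h))}


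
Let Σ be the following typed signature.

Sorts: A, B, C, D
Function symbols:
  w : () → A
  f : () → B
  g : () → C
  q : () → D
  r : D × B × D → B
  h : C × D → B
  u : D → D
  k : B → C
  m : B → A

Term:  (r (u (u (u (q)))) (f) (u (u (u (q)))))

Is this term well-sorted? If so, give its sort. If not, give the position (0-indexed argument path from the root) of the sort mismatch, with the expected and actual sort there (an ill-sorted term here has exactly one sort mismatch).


well-sorted; sort = B

        (q) : D
      (u (q)) : D
    (u (u (q))) : D
  (u (u (u (q)))) : D
  (f) : B
        (q) : D
      (u (q)) : D
    (u (u (q))) : D
  (u (u (u (q)))) : D
(r (u (u (u (q)))) (f) (u (u (u (q))))) : B


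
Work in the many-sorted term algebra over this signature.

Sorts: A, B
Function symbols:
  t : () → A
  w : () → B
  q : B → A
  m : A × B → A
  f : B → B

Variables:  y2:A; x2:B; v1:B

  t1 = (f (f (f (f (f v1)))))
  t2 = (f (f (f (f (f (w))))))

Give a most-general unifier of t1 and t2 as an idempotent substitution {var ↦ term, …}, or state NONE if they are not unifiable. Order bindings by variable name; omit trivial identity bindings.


{v1 ↦ (w)}


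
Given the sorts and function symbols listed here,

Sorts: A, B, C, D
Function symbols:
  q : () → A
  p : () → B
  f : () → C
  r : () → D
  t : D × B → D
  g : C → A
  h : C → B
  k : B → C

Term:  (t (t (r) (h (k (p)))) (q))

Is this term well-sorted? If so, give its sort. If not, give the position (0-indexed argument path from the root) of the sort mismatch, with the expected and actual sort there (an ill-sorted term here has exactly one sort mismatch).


ill-sorted at position [1]: expected B, got A

    (r) : D
        (p) : B
      (k (p)) : C
    (h (k (p))) : B
  (t (r) (h (k (p)))) : D
  (q) : A
(t (t (r) (h (k (p)))) (q)) : ✗ arg 1 at [1] has sort A, expected B


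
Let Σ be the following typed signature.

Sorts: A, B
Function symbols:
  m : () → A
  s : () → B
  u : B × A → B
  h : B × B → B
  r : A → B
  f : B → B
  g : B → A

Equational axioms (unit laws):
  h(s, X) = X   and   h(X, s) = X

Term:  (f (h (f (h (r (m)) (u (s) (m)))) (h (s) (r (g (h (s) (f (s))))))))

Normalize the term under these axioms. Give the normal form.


normal form = (f (h (f (h (r (m)) (u (s) (m)))) (r (g (f (s))))))

1. (f (h (f (h (r (m)) (u (s) (m)))) (h (s) (r (g (h (s) (f (s))))))))  →  (f (h (f (h (r (m)) (u (s) (m)))) (r (g (h (s) (f (s)))))))
2. (f (h (f (h (r (m)) (u (s) (m)))) (r (g (h (s) (f (s)))))))  →  (f (h (f (h (r (m)) (u (s) (m)))) (r (g (f (s))))))


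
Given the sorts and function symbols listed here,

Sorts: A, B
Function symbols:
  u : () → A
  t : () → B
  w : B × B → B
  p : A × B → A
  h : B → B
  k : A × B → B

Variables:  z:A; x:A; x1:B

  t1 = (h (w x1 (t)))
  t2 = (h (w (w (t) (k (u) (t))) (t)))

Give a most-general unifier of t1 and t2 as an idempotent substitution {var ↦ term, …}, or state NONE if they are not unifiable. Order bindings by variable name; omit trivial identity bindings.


{x1 ↦ (w (t) (k (u) (t)))}


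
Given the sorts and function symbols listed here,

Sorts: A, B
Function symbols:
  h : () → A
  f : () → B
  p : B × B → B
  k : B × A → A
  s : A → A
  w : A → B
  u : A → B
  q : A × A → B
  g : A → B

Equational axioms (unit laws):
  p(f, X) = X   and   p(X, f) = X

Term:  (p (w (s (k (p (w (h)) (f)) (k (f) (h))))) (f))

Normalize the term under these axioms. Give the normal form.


1. (p (w (s (k (p (w (h)) (f)) (k (f) (h))))) (f))  →  (w (s (k (p (w (h)) (f)) (k (f) (h)))))
2. (w (s (k (p (w (h)) (f)) (k (f) (h)))))  →  (w (s (k (w (h)) (k (f) (h)))))

normal form = (w (s (k (w (h)) (k (f) (h)))))


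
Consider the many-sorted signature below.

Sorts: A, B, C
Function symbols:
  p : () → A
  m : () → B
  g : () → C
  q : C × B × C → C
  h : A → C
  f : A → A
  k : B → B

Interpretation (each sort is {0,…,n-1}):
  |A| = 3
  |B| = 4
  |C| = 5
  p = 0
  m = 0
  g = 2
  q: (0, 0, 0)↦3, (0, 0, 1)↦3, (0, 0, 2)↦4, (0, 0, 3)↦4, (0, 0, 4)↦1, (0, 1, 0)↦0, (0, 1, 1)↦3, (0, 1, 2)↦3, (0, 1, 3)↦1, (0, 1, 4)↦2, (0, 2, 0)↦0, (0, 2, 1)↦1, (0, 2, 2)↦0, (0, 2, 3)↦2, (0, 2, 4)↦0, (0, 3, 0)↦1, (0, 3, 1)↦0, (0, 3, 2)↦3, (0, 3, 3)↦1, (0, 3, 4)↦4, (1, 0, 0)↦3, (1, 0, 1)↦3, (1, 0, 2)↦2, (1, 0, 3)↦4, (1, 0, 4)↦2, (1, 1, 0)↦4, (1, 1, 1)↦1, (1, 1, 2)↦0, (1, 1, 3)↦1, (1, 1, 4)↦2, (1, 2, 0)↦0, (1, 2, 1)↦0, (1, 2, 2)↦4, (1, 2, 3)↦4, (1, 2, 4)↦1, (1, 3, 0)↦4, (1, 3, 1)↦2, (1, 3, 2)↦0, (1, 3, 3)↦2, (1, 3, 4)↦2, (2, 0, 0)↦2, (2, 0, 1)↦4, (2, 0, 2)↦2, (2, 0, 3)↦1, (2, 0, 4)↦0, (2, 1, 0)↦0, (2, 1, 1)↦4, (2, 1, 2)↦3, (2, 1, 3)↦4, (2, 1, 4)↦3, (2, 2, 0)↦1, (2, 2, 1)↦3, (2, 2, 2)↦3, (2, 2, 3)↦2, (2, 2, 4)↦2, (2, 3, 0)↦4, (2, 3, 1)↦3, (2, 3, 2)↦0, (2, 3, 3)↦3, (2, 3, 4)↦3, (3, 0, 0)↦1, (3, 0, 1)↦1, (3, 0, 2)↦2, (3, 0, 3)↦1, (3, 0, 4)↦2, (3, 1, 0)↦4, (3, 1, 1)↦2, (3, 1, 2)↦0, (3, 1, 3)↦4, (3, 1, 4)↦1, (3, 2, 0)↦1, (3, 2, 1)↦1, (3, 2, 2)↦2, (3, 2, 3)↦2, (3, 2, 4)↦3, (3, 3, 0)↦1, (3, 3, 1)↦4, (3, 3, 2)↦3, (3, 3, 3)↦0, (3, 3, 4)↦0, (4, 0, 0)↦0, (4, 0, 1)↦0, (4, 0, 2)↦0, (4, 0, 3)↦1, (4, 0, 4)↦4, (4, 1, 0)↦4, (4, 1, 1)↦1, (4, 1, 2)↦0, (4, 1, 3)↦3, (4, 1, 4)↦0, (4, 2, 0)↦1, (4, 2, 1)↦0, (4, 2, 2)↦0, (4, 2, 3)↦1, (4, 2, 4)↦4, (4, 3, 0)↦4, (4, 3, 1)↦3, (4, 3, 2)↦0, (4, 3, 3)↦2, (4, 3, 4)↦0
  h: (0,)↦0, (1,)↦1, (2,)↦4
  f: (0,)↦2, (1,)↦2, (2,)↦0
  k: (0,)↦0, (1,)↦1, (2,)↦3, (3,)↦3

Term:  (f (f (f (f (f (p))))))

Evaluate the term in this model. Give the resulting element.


  p = 0
  (f (p)) = f(0,) = 2
  (f (f (p))) = f(2,) = 0
  (f (f (f (p)))) = f(0,) = 2
  (f (f (f (f (p))))) = f(2,) = 0
  (f (f (f (f (f (p)))))) = f(0,) = 2

value = 2


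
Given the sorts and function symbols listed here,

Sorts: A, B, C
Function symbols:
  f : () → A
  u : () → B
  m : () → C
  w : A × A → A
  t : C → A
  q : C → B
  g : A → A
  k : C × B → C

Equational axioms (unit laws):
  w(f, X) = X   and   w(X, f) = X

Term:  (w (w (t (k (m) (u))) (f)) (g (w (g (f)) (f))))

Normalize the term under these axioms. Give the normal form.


normal form = (w (t (k (m) (u))) (g (g (f))))

1. (w (w (t (k (m) (u))) (f)) (g (w (g (f)) (f))))  →  (w (t (k (m) (u))) (g (w (g (f)) (f))))
2. (w (t (k (m) (u))) (g (w (g (f)) (f))))  →  (w (t (k (m) (u))) (g (g (f))))


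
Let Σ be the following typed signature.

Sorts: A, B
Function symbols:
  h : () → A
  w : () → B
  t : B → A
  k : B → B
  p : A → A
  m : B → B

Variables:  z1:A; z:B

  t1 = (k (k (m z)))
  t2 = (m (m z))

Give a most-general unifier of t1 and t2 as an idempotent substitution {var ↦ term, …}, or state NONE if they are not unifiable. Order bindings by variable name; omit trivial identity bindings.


head clash or occurs-check failure — not unifiable

NONE (not unifiable)


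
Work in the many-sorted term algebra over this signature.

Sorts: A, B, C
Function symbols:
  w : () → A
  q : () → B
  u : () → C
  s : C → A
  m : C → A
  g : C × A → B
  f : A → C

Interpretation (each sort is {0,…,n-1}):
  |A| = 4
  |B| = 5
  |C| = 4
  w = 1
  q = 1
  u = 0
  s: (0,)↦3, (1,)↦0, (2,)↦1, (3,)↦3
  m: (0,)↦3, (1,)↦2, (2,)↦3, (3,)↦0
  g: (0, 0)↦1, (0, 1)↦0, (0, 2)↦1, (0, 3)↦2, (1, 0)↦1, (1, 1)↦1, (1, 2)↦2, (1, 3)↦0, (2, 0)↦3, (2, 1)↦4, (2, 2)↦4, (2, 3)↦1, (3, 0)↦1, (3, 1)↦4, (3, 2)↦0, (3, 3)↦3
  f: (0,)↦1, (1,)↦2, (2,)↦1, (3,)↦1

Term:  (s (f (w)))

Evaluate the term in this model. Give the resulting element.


  w = 1
  (f (w)) = f(1,) = 2
  (s (f (w))) = s(2,) = 1

value = 1


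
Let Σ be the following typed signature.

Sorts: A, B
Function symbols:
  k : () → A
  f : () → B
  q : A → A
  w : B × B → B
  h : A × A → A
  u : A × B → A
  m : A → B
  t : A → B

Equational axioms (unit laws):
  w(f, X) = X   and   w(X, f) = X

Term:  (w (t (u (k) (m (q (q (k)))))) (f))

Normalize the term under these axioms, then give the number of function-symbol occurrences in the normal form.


1. (w (t (u (k) (m (q (q (k)))))) (f))  →  (t (u (k) (m (q (q (k))))))
normal form: (t (u (k) (m (q (q (k))))))

size = 7


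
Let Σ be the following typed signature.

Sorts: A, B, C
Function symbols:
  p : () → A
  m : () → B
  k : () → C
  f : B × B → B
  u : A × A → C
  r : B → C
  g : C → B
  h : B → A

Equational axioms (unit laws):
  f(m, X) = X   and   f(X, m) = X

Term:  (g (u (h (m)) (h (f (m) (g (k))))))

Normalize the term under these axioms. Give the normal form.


1. (g (u (h (m)) (h (f (m) (g (k))))))  →  (g (u (h (m)) (h (g (k)))))

normal form = (g (u (h (m)) (h (g (k)))))


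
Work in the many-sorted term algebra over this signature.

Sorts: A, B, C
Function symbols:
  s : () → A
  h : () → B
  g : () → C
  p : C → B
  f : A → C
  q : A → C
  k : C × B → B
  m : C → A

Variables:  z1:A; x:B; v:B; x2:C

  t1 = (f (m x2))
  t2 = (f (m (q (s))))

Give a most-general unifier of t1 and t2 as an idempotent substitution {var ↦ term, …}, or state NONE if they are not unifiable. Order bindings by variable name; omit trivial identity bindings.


{x2 ↦ (q (s))}


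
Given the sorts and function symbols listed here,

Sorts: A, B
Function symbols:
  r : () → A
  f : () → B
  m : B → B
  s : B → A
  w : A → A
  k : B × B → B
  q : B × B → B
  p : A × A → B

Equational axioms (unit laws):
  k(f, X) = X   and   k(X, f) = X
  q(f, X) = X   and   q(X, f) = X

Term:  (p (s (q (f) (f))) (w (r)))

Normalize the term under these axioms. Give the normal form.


1. (p (s (q (f) (f))) (w (r)))  →  (p (s (f)) (w (r)))

normal form = (p (s (f)) (w (r)))


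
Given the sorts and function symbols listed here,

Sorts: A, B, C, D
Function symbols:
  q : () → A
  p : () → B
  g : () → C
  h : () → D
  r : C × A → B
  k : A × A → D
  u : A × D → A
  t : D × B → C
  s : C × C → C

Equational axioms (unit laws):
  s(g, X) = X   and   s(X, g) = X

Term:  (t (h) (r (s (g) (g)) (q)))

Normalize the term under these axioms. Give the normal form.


normal form = (t (h) (r (g) (q)))

1. (t (h) (r (s (g) (g)) (q)))  →  (t (h) (r (g) (q)))


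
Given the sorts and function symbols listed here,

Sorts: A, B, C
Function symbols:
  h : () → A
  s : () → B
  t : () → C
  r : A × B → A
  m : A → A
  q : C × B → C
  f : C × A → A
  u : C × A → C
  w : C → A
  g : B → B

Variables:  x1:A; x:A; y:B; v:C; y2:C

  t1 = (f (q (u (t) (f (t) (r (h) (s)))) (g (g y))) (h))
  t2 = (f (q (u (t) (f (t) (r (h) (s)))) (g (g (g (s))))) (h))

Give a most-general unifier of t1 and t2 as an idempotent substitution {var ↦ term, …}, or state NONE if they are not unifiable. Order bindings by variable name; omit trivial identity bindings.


{y ↦ (g (s))}


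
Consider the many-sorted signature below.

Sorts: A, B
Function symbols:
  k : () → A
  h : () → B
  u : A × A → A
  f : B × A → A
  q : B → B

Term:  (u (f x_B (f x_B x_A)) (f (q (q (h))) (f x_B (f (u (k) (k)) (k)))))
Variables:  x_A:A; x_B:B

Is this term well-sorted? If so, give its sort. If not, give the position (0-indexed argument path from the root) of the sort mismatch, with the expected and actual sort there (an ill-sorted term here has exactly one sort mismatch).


    x_B : B
      x_B : B
      x_A : A
    (f x_B x_A) : A
  (f x_B (f x_B x_A)) : A
        (h) : B
      (q (h)) : B
    (q (q (h))) : B
      x_B : B
          (k) : A
          (k) : A
        (u (k) (k)) : A
        (k) : A
      (f (u (k) (k)) (k)) : ✗ arg 0 at [1, 1, 1, 0] has sort A, expected B

ill-sorted at position [1, 1, 1, 0]: expected B, got A


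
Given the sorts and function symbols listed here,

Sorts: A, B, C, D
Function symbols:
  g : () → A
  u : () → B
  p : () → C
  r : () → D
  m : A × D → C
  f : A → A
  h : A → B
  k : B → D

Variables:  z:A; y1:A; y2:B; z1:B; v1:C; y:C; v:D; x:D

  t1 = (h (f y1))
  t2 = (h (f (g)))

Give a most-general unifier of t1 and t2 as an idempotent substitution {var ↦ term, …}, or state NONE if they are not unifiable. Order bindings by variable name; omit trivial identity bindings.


{y1 ↦ (g)}


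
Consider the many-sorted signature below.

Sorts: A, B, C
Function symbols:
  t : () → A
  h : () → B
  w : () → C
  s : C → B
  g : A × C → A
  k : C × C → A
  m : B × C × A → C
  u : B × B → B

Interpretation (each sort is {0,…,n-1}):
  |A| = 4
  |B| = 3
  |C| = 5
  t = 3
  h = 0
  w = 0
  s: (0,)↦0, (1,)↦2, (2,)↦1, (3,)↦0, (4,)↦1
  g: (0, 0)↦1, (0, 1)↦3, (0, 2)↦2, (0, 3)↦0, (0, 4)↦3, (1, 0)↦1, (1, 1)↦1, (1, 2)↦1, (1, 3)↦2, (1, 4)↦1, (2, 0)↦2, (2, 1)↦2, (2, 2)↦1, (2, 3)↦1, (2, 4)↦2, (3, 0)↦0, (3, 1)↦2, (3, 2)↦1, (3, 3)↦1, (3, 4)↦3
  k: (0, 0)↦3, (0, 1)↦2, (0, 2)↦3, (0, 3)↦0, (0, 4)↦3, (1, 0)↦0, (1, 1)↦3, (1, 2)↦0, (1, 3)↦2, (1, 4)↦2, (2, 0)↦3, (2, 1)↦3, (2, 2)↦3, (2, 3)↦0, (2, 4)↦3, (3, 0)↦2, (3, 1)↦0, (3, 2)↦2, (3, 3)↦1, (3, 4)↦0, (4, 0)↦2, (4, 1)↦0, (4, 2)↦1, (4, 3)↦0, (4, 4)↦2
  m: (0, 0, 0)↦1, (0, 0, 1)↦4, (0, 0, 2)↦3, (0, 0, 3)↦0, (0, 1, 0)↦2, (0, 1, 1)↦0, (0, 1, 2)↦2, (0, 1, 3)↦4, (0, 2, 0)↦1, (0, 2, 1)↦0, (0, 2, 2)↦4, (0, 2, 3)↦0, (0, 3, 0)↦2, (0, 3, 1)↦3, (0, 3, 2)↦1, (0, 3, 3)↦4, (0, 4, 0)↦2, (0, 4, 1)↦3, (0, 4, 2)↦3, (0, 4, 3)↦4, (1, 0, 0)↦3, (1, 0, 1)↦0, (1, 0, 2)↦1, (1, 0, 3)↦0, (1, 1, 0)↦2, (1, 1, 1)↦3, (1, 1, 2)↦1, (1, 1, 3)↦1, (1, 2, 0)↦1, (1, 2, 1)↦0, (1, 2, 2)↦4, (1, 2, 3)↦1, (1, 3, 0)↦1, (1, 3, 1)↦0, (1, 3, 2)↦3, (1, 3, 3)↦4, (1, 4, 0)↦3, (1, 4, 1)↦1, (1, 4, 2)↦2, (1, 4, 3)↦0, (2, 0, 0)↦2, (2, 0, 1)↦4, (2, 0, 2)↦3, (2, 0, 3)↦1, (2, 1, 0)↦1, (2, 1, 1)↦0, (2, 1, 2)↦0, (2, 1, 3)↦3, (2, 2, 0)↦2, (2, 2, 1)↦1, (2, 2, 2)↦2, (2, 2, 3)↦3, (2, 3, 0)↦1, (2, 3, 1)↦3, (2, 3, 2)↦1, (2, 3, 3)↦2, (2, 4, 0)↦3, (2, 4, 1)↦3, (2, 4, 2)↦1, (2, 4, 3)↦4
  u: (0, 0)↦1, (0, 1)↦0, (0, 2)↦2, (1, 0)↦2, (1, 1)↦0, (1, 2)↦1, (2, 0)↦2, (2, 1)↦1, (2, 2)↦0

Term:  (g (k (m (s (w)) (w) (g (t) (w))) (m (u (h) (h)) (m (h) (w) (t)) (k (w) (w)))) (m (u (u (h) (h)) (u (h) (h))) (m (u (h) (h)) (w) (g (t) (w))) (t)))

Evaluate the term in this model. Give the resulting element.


  w = 0
  (s (w)) = s(0,) = 0
  w = 0
  t = 3
  w = 0
  (g (t) (w)) = g(3, 0) = 0
  (m (s (w)) (w) (g (t) (w))) = m(0, 0, 0) = 1
  h = 0
  h = 0
  (u (h) (h)) = u(0, 0) = 1
  h = 0
  w = 0
  t = 3
  (m (h) (w) (t)) = m(0, 0, 3) = 0
  w = 0
  w = 0
  (k (w) (w)) = k(0, 0) = 3
  (m (u (h) (h)) (m (h) (w) (t)) (k (w) (w))) = m(1, 0, 3) = 0
  (k (m (s (w)) (w) (g (t) (w))) (m (u (h) (h)) (m (h) (w) (t)) (k (w) (w)))) = k(1, 0) = 0
  h = 0
  h = 0
  (u (h) (h)) = u(0, 0) = 1
  h = 0
  h = 0
  (u (h) (h)) = u(0, 0) = 1
  (u (u (h) (h)) (u (h) (h))) = u(1, 1) = 0
  h = 0
  h = 0
  (u (h) (h)) = u(0, 0) = 1
  w = 0
  t = 3
  w = 0
  (g (t) (w)) = g(3, 0) = 0
  (m (u (h) (h)) (w) (g (t) (w))) = m(1, 0, 0) = 3
  t = 3
  (m (u (u (h) (h)) (u (h) (h))) (m (u (h) (h)) (w) (g (t) (w))) (t)) = m(0, 3, 3) = 4
  (g (k (m (s (w)) (w) (g (t) (w))) (m (u (h) (h)) (m (h) (w) (t)) (k (w) (w)))) (m (u (u (h) (h)) (u (h) (h))) (m (u (h) (h)) (w) (g (t) (w))) (t))) = g(0, 4) = 3

value = 3


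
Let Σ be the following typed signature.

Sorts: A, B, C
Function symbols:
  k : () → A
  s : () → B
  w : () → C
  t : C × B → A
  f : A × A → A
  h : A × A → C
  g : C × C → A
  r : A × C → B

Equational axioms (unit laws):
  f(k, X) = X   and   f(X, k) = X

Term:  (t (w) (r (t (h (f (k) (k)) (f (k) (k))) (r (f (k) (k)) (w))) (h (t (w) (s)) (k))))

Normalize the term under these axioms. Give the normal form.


1. (t (w) (r (t (h (f (k) (k)) (f (k) (k))) (r (f (k) (k)) (w))) (h (t (w) (s)) (k))))  →  (t (w) (r (t (h (k) (f (k) (k))) (r (f (k) (k)) (w))) (h (t (w) (s)) (k))))
2. (t (w) (r (t (h (k) (f (k) (k))) (r (f (k) (k)) (w))) (h (t (w) (s)) (k))))  →  (t (w) (r (t (h (k) (k)) (r (f (k) (k)) (w))) (h (t (w) (s)) (k))))
3. (t (w) (r (t (h (k) (k)) (r (f (k) (k)) (w))) (h (t (w) (s)) (k))))  →  (t (w) (r (t (h (k) (k)) (r (k) (w))) (h (t (w) (s)) (k))))

normal form = (t (w) (r (t (h (k) (k)) (r (k) (w))) (h (t (w) (s)) (k))))


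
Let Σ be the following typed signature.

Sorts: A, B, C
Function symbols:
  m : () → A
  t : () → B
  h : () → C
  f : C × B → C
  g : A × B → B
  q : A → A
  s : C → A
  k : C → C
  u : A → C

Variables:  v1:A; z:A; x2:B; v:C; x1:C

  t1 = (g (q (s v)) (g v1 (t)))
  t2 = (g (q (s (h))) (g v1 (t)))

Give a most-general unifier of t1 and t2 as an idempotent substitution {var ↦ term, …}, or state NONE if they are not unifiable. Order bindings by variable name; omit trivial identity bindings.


{v ↦ (h)}


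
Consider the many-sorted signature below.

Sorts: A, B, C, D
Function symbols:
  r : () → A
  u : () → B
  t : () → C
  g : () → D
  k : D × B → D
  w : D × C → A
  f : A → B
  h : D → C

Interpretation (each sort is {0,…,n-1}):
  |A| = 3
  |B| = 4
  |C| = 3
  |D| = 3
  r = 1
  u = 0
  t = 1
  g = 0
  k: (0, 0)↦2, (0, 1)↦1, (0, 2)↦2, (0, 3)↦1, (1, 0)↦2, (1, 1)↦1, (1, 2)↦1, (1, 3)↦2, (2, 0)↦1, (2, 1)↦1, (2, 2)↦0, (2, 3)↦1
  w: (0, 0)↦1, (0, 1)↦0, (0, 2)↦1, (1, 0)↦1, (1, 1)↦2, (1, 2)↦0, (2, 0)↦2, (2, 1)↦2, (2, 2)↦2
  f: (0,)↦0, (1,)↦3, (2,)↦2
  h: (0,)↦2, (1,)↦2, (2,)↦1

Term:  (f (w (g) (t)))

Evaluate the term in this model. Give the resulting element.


  g = 0
  t = 1
  (w (g) (t)) = w(0, 1) = 0
  (f (w (g) (t))) = f(0,) = 0

value = 0


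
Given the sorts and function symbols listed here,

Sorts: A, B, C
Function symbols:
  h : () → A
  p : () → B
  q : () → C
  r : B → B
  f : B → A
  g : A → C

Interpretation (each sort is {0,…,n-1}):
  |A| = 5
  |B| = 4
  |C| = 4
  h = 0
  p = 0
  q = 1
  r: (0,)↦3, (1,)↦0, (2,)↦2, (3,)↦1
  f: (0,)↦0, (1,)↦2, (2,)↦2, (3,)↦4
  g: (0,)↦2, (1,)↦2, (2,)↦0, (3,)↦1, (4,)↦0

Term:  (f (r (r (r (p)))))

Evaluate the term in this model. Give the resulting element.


value = 0

  p = 0
  (r (p)) = r(0,) = 3
  (r (r (p))) = r(3,) = 1
  (r (r (r (p)))) = r(1,) = 0
  (f (r (r (r (p))))) = f(0,) = 0


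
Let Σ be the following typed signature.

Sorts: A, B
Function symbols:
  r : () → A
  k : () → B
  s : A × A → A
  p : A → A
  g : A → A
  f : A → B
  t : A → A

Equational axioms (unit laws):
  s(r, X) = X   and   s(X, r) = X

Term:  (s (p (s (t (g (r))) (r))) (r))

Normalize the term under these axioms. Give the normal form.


1. (s (p (s (t (g (r))) (r))) (r))  →  (p (s (t (g (r))) (r)))
2. (p (s (t (g (r))) (r)))  →  (p (t (g (r))))

normal form = (p (t (g (r))))


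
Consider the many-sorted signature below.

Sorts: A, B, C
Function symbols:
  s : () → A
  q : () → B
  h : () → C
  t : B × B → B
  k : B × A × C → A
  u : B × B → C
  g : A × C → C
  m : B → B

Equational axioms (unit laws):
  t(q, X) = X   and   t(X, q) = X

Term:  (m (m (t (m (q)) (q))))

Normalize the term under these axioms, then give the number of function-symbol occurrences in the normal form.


size = 4

1. (m (m (t (m (q)) (q))))  →  (m (m (m (q))))
normal form: (m (m (m (q))))


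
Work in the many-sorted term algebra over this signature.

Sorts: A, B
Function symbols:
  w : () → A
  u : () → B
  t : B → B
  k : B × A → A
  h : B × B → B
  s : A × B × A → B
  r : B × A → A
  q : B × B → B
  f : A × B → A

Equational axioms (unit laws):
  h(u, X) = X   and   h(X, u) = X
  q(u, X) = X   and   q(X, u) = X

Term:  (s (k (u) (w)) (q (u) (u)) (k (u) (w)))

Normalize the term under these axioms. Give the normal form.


normal form = (s (k (u) (w)) (u) (k (u) (w)))

1. (s (k (u) (w)) (q (u) (u)) (k (u) (w)))  →  (s (k (u) (w)) (u) (k (u) (w)))


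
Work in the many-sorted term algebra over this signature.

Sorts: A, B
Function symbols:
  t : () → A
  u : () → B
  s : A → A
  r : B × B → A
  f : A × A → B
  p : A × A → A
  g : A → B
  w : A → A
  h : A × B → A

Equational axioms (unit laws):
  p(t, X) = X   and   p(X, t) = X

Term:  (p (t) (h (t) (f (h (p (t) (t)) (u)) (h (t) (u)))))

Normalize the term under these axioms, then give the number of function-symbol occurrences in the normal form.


1. (p (t) (h (t) (f (h (p (t) (t)) (u)) (h (t) (u)))))  →  (h (t) (f (h (p (t) (t)) (u)) (h (t) (u))))
2. (h (t) (f (h (p (t) (t)) (u)) (h (t) (u))))  →  (h (t) (f (h (t) (u)) (h (t) (u))))
normal form: (h (t) (f (h (t) (u)) (h (t) (u))))

size = 9


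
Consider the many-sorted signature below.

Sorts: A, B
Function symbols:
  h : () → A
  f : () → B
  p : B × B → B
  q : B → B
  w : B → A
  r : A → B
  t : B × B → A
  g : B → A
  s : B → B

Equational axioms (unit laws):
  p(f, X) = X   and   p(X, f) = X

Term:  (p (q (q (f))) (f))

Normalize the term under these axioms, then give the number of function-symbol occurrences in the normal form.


size = 3

1. (p (q (q (f))) (f))  →  (q (q (f)))
normal form: (q (q (f)))


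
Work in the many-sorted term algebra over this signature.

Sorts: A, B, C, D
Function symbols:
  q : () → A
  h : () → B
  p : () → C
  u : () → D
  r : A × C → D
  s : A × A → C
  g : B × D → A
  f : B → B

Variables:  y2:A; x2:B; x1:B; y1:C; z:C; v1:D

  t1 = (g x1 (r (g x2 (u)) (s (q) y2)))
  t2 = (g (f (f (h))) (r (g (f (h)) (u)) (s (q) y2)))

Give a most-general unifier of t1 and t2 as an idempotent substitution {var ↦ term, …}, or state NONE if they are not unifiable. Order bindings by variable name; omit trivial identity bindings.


{x1 ↦ (f (f (h))), x2 ↦ (f (h))}


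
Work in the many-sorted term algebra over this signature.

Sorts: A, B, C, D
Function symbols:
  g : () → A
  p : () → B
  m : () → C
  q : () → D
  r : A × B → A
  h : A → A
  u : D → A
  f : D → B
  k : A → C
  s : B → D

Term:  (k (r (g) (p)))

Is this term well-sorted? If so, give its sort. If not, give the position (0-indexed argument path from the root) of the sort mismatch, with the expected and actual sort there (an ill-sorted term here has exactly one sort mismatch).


    (g) : A
    (p) : B
  (r (g) (p)) : A
(k (r (g) (p))) : C

well-sorted; sort = C


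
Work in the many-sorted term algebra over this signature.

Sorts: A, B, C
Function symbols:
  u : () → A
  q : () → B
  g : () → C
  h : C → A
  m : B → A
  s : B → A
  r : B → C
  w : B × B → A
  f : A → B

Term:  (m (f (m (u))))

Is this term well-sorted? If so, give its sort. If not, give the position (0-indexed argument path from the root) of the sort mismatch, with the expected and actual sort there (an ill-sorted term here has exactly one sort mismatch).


      (u) : A
    (m (u)) : ✗ arg 0 at [0, 0, 0] has sort A, expected B

ill-sorted at position [0, 0, 0]: expected B, got A


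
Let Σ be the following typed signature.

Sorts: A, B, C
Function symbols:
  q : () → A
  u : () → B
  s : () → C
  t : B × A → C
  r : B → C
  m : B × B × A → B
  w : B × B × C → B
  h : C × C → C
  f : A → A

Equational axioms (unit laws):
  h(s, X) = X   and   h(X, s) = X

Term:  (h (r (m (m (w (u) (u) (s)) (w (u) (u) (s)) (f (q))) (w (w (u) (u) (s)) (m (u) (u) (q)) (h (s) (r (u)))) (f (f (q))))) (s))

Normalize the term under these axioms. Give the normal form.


normal form = (r (m (m (w (u) (u) (s)) (w (u) (u) (s)) (f (q))) (w (w (u) (u) (s)) (m (u) (u) (q)) (r (u))) (f (f (q)))))

1. (h (r (m (m (w (u) (u) (s)) (w (u) (u) (s)) (f (q))) (w (w (u) (u) (s)) (m (u) (u) (q)) (h (s) (r (u)))) (f (f (q))))) (s))  →  (r (m (m (w (u) (u) (s)) (w (u) (u) (s)) (f (q))) (w (w (u) (u) (s)) (m (u) (u) (q)) (h (s) (r (u)))) (f (f (q)))))
2. (r (m (m (w (u) (u) (s)) (w (u) (u) (s)) (f (q))) (w (w (u) (u) (s)) (m (u) (u) (q)) (h (s) (r (u)))) (f (f (q)))))  →  (r (m (m (w (u) (u) (s)) (w (u) (u) (s)) (f (q))) (w (w (u) (u) (s)) (m (u) (u) (q)) (r (u))) (f (f (q)))))


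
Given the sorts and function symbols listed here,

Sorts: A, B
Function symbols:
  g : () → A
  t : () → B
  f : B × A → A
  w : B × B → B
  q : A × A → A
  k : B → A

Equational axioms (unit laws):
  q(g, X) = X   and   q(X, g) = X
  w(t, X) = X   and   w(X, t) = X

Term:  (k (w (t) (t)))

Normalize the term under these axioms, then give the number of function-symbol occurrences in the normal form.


1. (k (w (t) (t)))  →  (k (t))
normal form: (k (t))

size = 2


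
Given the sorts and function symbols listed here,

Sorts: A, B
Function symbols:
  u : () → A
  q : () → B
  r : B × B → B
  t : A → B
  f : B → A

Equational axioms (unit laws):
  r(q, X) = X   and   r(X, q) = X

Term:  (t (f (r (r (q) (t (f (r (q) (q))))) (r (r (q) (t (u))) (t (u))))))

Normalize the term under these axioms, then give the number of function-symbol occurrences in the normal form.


size = 11

1. (t (f (r (r (q) (t (f (r (q) (q))))) (r (r (q) (t (u))) (t (u))))))  →  (t (f (r (t (f (r (q) (q)))) (r (r (q) (t (u))) (t (u))))))
2. (t (f (r (t (f (r (q) (q)))) (r (r (q) (t (u))) (t (u))))))  →  (t (f (r (t (f (q))) (r (r (q) (t (u))) (t (u))))))
3. (t (f (r (t (f (q))) (r (r (q) (t (u))) (t (u))))))  →  (t (f (r (t (f (q))) (r (t (u)) (t (u))))))
normal form: (t (f (r (t (f (q))) (r (t (u)) (t (u))))))


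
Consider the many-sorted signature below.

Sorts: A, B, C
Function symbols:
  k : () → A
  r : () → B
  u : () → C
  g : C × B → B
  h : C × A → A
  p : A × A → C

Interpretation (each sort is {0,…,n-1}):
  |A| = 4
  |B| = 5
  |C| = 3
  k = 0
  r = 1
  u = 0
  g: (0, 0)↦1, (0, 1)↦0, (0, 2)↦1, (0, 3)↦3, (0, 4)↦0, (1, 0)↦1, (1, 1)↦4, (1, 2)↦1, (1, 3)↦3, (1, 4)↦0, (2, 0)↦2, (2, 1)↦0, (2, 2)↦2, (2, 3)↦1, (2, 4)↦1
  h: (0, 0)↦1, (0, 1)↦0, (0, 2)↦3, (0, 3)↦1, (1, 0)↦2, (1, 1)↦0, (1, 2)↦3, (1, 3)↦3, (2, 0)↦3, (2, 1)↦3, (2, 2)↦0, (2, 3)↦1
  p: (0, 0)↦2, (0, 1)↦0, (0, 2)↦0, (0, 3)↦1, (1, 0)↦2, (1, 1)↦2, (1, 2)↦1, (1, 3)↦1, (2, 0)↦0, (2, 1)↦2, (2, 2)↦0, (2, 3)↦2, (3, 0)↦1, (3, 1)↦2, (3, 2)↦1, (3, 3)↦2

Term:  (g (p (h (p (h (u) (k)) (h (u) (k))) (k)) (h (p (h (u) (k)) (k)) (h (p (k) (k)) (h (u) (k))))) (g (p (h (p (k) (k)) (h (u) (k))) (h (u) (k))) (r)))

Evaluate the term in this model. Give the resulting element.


  u = 0
  k = 0
  (h (u) (k)) = h(0, 0) = 1
  u = 0
  k = 0
  (h (u) (k)) = h(0, 0) = 1
  (p (h (u) (k)) (h (u) (k))) = p(1, 1) = 2
  k = 0
  (h (p (h (u) (k)) (h (u) (k))) (k)) = h(2, 0) = 3
  u = 0
  k = 0
  (h (u) (k)) = h(0, 0) = 1
  k = 0
  (p (h (u) (k)) (k)) = p(1, 0) = 2
  k = 0
  k = 0
  (p (k) (k)) = p(0, 0) = 2
  u = 0
  k = 0
  (h (u) (k)) = h(0, 0) = 1
  (h (p (k) (k)) (h (u) (k))) = h(2, 1) = 3
  (h (p (h (u) (k)) (k)) (h (p (k) (k)) (h (u) (k)))) = h(2, 3) = 1
  (p (h (p (h (u) (k)) (h (u) (k))) (k)) (h (p (h (u) (k)) (k)) (h (p (k) (k)) (h (u) (k))))) = p(3, 1) = 2
  k = 0
  k = 0
  (p (k) (k)) = p(0, 0) = 2
  u = 0
  k = 0
  (h (u) (k)) = h(0, 0) = 1
  (h (p (k) (k)) (h (u) (k))) = h(2, 1) = 3
  u = 0
  k = 0
  (h (u) (k)) = h(0, 0) = 1
  (p (h (p (k) (k)) (h (u) (k))) (h (u) (k))) = p(3, 1) = 2
  r = 1
  (g (p (h (p (k) (k)) (h (u) (k))) (h (u) (k))) (r)) = g(2, 1) = 0
  (g (p (h (p (h (u) (k)) (h (u) (k))) (k)) (h (p (h (u) (k)) (k)) (h (p (k) (k)) (h (u) (k))))) (g (p (h (p (k) (k)) (h (u) (k))) (h (u) (k))) (r))) = g(2, 0) = 2

value = 2


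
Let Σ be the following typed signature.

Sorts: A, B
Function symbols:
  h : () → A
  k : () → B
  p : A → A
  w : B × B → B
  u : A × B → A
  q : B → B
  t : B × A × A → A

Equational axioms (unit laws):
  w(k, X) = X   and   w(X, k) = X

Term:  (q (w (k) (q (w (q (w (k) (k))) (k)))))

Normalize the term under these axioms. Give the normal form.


normal form = (q (q (q (k))))

1. (q (w (k) (q (w (q (w (k) (k))) (k)))))  →  (q (q (w (q (w (k) (k))) (k))))
2. (q (q (w (q (w (k) (k))) (k))))  →  (q (q (q (w (k) (k)))))
3. (q (q (q (w (k) (k)))))  →  (q (q (q (k))))


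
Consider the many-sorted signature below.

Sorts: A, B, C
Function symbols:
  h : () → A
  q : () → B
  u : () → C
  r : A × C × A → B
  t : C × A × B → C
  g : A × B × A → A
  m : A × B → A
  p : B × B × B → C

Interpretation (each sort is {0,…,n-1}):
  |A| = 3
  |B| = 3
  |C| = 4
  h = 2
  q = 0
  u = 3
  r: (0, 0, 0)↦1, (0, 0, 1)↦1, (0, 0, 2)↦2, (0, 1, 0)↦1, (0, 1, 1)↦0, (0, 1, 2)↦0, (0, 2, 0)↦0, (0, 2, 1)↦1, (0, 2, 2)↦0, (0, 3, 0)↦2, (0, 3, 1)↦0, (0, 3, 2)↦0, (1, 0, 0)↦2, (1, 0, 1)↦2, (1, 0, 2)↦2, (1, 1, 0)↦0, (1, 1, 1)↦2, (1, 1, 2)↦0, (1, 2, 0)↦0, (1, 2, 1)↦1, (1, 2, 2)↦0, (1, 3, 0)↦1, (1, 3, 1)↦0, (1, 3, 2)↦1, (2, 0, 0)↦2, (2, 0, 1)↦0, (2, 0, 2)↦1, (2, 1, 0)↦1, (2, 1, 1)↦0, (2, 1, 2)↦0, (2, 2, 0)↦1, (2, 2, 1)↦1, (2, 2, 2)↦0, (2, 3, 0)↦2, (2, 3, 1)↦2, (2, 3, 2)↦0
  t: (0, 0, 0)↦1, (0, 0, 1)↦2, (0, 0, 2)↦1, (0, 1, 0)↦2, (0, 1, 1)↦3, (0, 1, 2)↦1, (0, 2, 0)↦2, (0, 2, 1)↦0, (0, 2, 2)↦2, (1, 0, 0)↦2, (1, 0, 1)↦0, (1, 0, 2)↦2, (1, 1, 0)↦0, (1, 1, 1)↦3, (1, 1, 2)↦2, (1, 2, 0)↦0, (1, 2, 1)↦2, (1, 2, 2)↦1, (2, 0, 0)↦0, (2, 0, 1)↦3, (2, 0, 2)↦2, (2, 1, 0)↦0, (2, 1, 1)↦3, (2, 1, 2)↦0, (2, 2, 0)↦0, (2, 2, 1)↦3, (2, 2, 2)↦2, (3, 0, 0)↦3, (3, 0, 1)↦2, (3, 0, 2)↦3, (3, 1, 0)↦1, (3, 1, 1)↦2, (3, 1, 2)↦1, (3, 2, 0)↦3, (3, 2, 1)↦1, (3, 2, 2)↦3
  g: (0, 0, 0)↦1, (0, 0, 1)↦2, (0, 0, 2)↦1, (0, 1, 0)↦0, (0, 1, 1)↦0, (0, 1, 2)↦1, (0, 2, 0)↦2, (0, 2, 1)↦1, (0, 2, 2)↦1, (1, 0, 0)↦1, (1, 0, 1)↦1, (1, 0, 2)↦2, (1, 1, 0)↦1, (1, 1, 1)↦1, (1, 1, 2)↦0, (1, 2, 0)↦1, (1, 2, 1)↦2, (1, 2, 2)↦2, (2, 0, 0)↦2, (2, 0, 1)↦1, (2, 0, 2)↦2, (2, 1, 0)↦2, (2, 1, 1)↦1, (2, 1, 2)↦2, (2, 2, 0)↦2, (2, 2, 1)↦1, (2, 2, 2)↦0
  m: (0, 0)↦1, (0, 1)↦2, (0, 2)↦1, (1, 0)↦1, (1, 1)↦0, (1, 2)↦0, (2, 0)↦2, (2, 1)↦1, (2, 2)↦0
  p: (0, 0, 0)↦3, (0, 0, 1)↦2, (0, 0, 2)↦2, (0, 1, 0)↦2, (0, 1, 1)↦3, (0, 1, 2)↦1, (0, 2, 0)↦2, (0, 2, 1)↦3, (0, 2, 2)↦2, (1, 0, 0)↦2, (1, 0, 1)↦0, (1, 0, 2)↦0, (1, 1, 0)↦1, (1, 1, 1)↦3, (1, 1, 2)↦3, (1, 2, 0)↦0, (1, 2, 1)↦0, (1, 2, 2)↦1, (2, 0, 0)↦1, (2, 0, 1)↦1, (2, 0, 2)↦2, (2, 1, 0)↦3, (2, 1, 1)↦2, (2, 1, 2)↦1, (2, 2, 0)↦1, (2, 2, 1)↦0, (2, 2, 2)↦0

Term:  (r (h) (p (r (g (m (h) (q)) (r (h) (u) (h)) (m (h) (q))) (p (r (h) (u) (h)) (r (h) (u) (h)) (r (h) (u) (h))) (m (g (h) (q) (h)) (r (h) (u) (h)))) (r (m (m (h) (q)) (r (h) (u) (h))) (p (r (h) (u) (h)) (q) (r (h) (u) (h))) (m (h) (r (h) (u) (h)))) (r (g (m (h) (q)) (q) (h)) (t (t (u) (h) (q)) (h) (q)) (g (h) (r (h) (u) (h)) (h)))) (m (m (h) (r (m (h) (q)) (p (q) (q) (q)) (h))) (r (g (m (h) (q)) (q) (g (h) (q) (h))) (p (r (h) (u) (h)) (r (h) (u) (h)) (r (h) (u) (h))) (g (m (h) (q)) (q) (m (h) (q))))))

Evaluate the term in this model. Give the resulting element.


  h = 2
  h = 2
  q = 0
  (m (h) (q)) = m(2, 0) = 2
  h = 2
  u = 3
  h = 2
  (r (h) (u) (h)) = r(2, 3, 2) = 0
  h = 2
  q = 0
  (m (h) (q)) = m(2, 0) = 2
  (g (m (h) (q)) (r (h) (u) (h)) (m (h) (q))) = g(2, 0, 2) = 2
  h = 2
  u = 3
  h = 2
  (r (h) (u) (h)) = r(2, 3, 2) = 0
  h = 2
  u = 3
  h = 2
  (r (h) (u) (h)) = r(2, 3, 2) = 0
  h = 2
  u = 3
  h = 2
  (r (h) (u) (h)) = r(2, 3, 2) = 0
  (p (r (h) (u) (h)) (r (h) (u) (h)) (r (h) (u) (h))) = p(0, 0, 0) = 3
  h = 2
  q = 0
  h = 2
  (g (h) (q) (h)) = g(2, 0, 2) = 2
  h = 2
  u = 3
  h = 2
  (r (h) (u) (h)) = r(2, 3, 2) = 0
  (m (g (h) (q) (h)) (r (h) (u) (h))) = m(2, 0) = 2
  (r (g (m (h) (q)) (r (h) (u) (h)) (m (h) (q))) (p (r (h) (u) (h)) (r (h) (u) (h)) (r (h) (u) (h))) (m (g (h) (q) (h)) (r (h) (u) (h)))) = r(2, 3, 2) = 0
  h = 2
  q = 0
  (m (h) (q)) = m(2, 0) = 2
  h = 2
  u = 3
  h = 2
  (r (h) (u) (h)) = r(2, 3, 2) = 0
  (m (m (h) (q)) (r (h) (u) (h))) = m(2, 0) = 2
  h = 2
  u = 3
  h = 2
  (r (h) (u) (h)) = r(2, 3, 2) = 0
  q = 0
  h = 2
  u = 3
  h = 2
  (r (h) (u) (h)) = r(2, 3, 2) = 0
  (p (r (h) (u) (h)) (q) (r (h) (u) (h))) = p(0, 0, 0) = 3
  h = 2
  h = 2
  u = 3
  h = 2
  (r (h) (u) (h)) = r(2, 3, 2) = 0
  (m (h) (r (h) (u) (h))) = m(2, 0) = 2
  (r (m (m (h) (q)) (r (h) (u) (h))) (p (r (h) (u) (h)) (q) (r (h) (u) (h))) (m (h) (r (h) (u) (h)))) = r(2, 3, 2) = 0
  h = 2
  q = 0
  (m (h) (q)) = m(2, 0) = 2
  q = 0
  h = 2
  (g (m (h) (q)) (q) (h)) = g(2, 0, 2) = 2
  u = 3
  h = 2
  q = 0
  (t (u) (h) (q)) = t(3, 2, 0) = 3
  h = 2
  q = 0
  (t (t (u) (h) (q)) (h) (q)) = t(3, 2, 0) = 3
  h = 2
  h = 2
  u = 3
  h = 2
  (r (h) (u) (h)) = r(2, 3, 2) = 0
  h = 2
  (g (h) (r (h) (u) (h)) (h)) = g(2, 0, 2) = 2
  (r (g (m (h) (q)) (q) (h)) (t (t (u) (h) (q)) (h) (q)) (g (h) (r (h) (u) (h)) (h))) = r(2, 3, 2) = 0
  (p (r (g (m (h) (q)) (r (h) (u) (h)) (m (h) (q))) (p (r (h) (u) (h)) (r (h) (u) (h)) (r (h) (u) (h))) (m (g (h) (q) (h)) (r (h) (u) (h)))) (r (m (m (h) (q)) (r (h) (u) (h))) (p (r (h) (u) (h)) (q) (r (h) (u) (h))) (m (h) (r (h) (u) (h)))) (r (g (m (h) (q)) (q) (h)) (t (t (u) (h) (q)) (h) (q)) (g (h) (r (h) (u) (h)) (h)))) = p(0, 0, 0) = 3
  h = 2
  h = 2
  q = 0
  (m (h) (q)) = m(2, 0) = 2
  q = 0
  q = 0
  q = 0
  (p (q) (q) (q)) = p(0, 0, 0) = 3
  h = 2
  (r (m (h) (q)) (p (q) (q) (q)) (h)) = r(2, 3, 2) = 0
  (m (h) (r (m (h) (q)) (p (q) (q) (q)) (h))) = m(2, 0) = 2
  h = 2
  q = 0
  (m (h) (q)) = m(2, 0) = 2
  q = 0
  h = 2
  q = 0
  h = 2
  (g (h) (q) (h)) = g(2, 0, 2) = 2
  (g (m (h) (q)) (q) (g (h) (q) (h))) = g(2, 0, 2) = 2
  h = 2
  u = 3
  h = 2
  (r (h) (u) (h)) = r(2, 3, 2) = 0
  h = 2
  u = 3
  h = 2
  (r (h) (u) (h)) = r(2, 3, 2) = 0
  h = 2
  u = 3
  h = 2
  (r (h) (u) (h)) = r(2, 3, 2) = 0
  (p (r (h) (u) (h)) (r (h) (u) (h)) (r (h) (u) (h))) = p(0, 0, 0) = 3
  h = 2
  q = 0
  (m (h) (q)) = m(2, 0) = 2
  q = 0
  h = 2
  q = 0
  (m (h) (q)) = m(2, 0) = 2
  (g (m (h) (q)) (q) (m (h) (q))) = g(2, 0, 2) = 2
  (r (g (m (h) (q)) (q) (g (h) (q) (h))) (p (r (h) (u) (h)) (r (h) (u) (h)) (r (h) (u) (h))) (g (m (h) (q)) (q) (m (h) (q)))) = r(2, 3, 2) = 0
  (m (m (h) (r (m (h) (q)) (p (q) (q) (q)) (h))) (r (g (m (h) (q)) (q) (g (h) (q) (h))) (p (r (h) (u) (h)) (r (h) (u) (h)) (r (h) (u) (h))) (g (m (h) (q)) (q) (m (h) (q))))) = m(2, 0) = 2
  (r (h) (p (r (g (m (h) (q)) (r (h) (u) (h)) (m (h) (q))) (p (r (h) (u) (h)) (r (h) (u) (h)) (r (h) (u) (h))) (m (g (h) (q) (h)) (r (h) (u) (h)))) (r (m (m (h) (q)) (r (h) (u) (h))) (p (r (h) (u) (h)) (q) (r (h) (u) (h))) (m (h) (r (h) (u) (h)))) (r (g (m (h) (q)) (q) (h)) (t (t (u) (h) (q)) (h) (q)) (g (h) (r (h) (u) (h)) (h)))) (m (m (h) (r (m (h) (q)) (p (q) (q) (q)) (h))) (r (g (m (h) (q)) (q) (g (h) (q) (h))) (p (r (h) (u) (h)) (r (h) (u) (h)) (r (h) (u) (h))) (g (m (h) (q)) (q) (m (h) (q)))))) = r(2, 3, 2) = 0

value = 0


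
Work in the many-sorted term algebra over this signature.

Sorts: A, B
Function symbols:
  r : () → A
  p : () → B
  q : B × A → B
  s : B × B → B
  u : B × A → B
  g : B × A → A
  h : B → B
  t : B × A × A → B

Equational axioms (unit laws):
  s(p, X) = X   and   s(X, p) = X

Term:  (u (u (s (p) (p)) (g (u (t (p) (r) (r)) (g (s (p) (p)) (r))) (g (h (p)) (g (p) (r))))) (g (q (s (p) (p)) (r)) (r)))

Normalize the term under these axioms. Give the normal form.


normal form = (u (u (p) (g (u (t (p) (r) (r)) (g (p) (r))) (g (h (p)) (g (p) (r))))) (g (q (p) (r)) (r)))

1. (u (u (s (p) (p)) (g (u (t (p) (r) (r)) (g (s (p) (p)) (r))) (g (h (p)) (g (p) (r))))) (g (q (s (p) (p)) (r)) (r)))  →  (u (u (p) (g (u (t (p) (r) (r)) (g (s (p) (p)) (r))) (g (h (p)) (g (p) (r))))) (g (q (s (p) (p)) (r)) (r)))
2. (u (u (p) (g (u (t (p) (r) (r)) (g (s (p) (p)) (r))) (g (h (p)) (g (p) (r))))) (g (q (s (p) (p)) (r)) (r)))  →  (u (u (p) (g (u (t (p) (r) (r)) (g (p) (r))) (g (h (p)) (g (p) (r))))) (g (q (s (p) (p)) (r)) (r)))
3. (u (u (p) (g (u (t (p) (r) (r)) (g (p) (r))) (g (h (p)) (g (p) (r))))) (g (q (s (p) (p)) (r)) (r)))  →  (u (u (p) (g (u (t (p) (r) (r)) (g (p) (r))) (g (h (p)) (g (p) (r))))) (g (q (p) (r)) (r)))


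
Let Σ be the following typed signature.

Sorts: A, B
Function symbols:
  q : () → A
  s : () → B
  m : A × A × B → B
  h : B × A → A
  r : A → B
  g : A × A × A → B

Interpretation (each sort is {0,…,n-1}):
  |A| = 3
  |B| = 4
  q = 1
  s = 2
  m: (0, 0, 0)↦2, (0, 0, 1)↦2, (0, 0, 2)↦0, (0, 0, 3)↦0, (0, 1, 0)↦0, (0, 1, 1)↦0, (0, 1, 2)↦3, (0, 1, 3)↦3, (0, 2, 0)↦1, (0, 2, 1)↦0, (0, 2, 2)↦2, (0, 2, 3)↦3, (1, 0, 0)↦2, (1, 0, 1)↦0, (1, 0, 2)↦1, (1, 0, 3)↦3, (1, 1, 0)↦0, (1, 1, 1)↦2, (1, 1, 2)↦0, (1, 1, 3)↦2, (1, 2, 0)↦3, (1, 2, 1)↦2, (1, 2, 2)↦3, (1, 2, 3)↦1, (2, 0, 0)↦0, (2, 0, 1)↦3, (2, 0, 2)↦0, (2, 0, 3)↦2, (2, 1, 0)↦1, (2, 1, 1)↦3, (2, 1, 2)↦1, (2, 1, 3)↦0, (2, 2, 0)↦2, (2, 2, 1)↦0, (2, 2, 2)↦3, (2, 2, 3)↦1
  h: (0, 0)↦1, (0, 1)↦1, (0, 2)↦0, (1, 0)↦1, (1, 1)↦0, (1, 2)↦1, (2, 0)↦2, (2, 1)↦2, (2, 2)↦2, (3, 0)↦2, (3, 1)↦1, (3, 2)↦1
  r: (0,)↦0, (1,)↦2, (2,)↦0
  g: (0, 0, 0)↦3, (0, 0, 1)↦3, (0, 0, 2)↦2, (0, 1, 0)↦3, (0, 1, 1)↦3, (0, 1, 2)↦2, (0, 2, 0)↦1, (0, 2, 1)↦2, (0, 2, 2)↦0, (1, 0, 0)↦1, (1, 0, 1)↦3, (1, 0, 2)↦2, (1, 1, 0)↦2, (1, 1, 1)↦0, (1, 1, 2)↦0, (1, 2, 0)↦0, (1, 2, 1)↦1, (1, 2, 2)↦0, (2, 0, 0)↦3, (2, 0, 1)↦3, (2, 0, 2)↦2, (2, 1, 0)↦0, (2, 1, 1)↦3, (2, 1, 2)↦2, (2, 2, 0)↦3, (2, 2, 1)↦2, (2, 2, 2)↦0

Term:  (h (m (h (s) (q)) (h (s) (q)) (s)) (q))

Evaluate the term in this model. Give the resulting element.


value = 1

  s = 2
  q = 1
  (h (s) (q)) = h(2, 1) = 2
  s = 2
  q = 1
  (h (s) (q)) = h(2, 1) = 2
  s = 2
  (m (h (s) (q)) (h (s) (q)) (s)) = m(2, 2, 2) = 3
  q = 1
  (h (m (h (s) (q)) (h (s) (q)) (s)) (q)) = h(3, 1) = 1


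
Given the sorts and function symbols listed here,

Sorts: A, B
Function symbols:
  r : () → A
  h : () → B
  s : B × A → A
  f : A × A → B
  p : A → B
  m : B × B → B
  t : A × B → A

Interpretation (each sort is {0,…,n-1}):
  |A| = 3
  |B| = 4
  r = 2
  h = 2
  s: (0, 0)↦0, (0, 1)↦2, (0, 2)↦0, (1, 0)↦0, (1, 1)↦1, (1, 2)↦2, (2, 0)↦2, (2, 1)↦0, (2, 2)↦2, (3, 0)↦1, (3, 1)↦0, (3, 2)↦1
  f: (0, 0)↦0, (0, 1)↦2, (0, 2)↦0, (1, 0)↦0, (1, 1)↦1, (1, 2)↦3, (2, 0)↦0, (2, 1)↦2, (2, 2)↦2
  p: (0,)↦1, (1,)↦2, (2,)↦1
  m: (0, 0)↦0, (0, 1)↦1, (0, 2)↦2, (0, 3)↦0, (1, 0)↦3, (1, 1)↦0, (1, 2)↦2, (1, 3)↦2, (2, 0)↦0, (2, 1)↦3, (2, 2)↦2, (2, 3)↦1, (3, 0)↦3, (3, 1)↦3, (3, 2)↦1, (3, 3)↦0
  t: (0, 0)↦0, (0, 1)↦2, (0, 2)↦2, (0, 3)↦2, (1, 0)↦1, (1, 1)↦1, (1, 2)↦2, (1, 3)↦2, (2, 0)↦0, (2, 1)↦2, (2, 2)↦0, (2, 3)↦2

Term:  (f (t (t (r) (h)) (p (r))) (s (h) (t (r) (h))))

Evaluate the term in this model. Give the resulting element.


  r = 2
  h = 2
  (t (r) (h)) = t(2, 2) = 0
  r = 2
  (p (r)) = p(2,) = 1
  (t (t (r) (h)) (p (r))) = t(0, 1) = 2
  h = 2
  r = 2
  h = 2
  (t (r) (h)) = t(2, 2) = 0
  (s (h) (t (r) (h))) = s(2, 0) = 2
  (f (t (t (r) (h)) (p (r))) (s (h) (t (r) (h)))) = f(2, 2) = 2

value = 2
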